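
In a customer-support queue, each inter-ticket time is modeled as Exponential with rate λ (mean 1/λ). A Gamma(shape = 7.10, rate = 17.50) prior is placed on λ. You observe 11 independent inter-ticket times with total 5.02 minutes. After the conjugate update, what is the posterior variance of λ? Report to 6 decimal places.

0.035690

With a Gamma(shape α, rate β) prior on the exponential rate λ, the posterior after n observations with total T = Σxᵢ is Gamma(α+n, β+T).
Posterior: Gamma(7.10+11, 17.50+5.02) = Gamma(18.10, 22.52).
Var = α/β² = 0.035690.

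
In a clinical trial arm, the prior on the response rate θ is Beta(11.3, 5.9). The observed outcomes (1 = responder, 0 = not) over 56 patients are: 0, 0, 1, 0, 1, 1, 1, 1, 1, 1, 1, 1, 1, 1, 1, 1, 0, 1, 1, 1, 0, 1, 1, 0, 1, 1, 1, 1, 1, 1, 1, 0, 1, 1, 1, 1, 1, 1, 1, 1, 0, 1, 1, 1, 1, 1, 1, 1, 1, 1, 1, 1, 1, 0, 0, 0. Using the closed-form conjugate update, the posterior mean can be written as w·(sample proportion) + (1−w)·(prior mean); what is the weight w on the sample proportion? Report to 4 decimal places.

The Beta prior is conjugate to a Binomial/Bernoulli likelihood; the update adds successes to α and failures to β.
Posterior mean = (α₀+k)/(α₀+β₀+n) = [n/(α₀+β₀+n)]·(k/n) + [(α₀+β₀)/(α₀+β₀+n)]·α₀/(α₀+β₀), so only n and the prior enter the weight.
The weight on the data is w = n/(α₀+β₀+n) = 56/(11.3+5.9+56) = 56/73.2 = 0.7650.

0.7650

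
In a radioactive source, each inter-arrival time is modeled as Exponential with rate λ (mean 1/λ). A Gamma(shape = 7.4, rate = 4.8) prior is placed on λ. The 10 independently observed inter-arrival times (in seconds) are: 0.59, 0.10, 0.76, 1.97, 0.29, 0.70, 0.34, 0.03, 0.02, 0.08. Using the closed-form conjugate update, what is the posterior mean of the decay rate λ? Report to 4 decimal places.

With a Gamma(shape α, rate β) prior on the exponential rate λ, the posterior after n observations with total T = Σxᵢ is Gamma(α+n, β+T).
Sum of observations T = 4.88 seconds; n = 10.
Posterior: Gamma(7.4+10, 4.8+4.88) = Gamma(17.4, 9.68).
Posterior mean of λ = α/β = 17.4/9.68 = 1.7975.

1.7975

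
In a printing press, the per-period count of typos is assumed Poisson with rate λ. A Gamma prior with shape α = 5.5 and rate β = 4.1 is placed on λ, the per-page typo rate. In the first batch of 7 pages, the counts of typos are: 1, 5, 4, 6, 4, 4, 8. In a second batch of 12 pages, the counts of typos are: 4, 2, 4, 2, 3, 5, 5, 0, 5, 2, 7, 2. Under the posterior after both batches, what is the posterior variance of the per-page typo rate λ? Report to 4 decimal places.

With a Gamma(shape α, rate β) prior, the Poisson likelihood is conjugate: the posterior is Gamma(α + ΣXᵢ, β + n).
Batch 1: sum of counts S = 32 over n = 7 pages.
After batch 1: Gamma(α+S, β+n) = Gamma(5.5+32, 4.1+7) = Gamma(37.5, 11.1).
Batch 2: sum of counts S = 41 over n = 12 pages.
After batch 2: Gamma(α+S, β+n) = Gamma(37.5+41, 11.1+12) = Gamma(78.5, 23.1).
Var = α/β² = 78.5/23.1² = 0.1471.

0.1471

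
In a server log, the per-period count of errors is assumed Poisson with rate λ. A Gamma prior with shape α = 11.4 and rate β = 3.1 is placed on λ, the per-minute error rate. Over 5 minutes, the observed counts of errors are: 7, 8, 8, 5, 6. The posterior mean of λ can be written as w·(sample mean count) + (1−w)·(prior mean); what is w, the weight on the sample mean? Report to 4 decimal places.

0.6173

With a Gamma(shape α, rate β) prior, the Poisson likelihood is conjugate: the posterior is Gamma(α + ΣXᵢ, β + n).
Posterior mean = (α₀+S)/(β₀+n) = [n/(β₀+n)]·(S/n) + [β₀/(β₀+n)]·(α₀/β₀), so only n and β₀ enter the weight.
Weight on data w = n/(β₀+n) = 5/(3.1+5) = 5/8.1 = 0.6173.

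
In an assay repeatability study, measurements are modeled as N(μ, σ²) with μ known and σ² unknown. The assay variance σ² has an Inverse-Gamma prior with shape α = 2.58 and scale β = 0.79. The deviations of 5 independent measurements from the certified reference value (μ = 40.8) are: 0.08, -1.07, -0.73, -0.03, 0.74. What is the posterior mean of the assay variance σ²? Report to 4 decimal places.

0.4672

With known mean μ and an Inverse-Gamma(α, β) prior on σ², the Normal likelihood is conjugate: posterior is Inv-Gamma(α + n/2, β + Σ(xᵢ−μ)²/2).
Σ(xᵢ−μ)² = (0.08)² + (-1.07)² + (-0.73)² + (-0.03)² + (0.74)² = 2.2327.
Posterior: Inv-Gamma(2.58 + 5/2, 0.79 + 2.2327/2) = Inv-Gamma(5.08, 1.90635).
E[σ²|data] = β/(α−1) = 1.90635/4.08 = 0.4672.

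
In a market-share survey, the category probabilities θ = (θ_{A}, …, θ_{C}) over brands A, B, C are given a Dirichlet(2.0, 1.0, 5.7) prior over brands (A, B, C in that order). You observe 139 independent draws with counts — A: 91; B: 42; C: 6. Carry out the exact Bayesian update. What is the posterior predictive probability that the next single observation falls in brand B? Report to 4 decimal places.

0.2911

The Dirichlet prior is conjugate to the Multinomial likelihood: each posterior αⱼ = prior αⱼ + observed count nⱼ.
Posterior concentration: (93.0, 43.0, 11.7), total = 147.7.
P(next = B | data) = α_{B}/Σα = 0.2911.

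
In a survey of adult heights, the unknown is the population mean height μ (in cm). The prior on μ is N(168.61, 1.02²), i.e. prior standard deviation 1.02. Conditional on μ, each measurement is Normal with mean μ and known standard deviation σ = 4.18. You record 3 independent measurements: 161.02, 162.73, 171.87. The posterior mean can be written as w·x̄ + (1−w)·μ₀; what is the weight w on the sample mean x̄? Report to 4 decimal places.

0.1516

For Normal data with known variance σ², a Normal(μ₀, σ₀²) prior on μ is conjugate. Posterior precision = 1/σ₀² + n/σ²; posterior mean is the precision-weighted average of μ₀ and x̄.
σ₀² = 1.02² = 1.0404, σ² = 4.18² = 17.4724. Prior precision 1/σ₀² = 1/1.0404; data precision n/σ² = 3/17.4724.
w = (n/σ²)/(1/σ₀² + n/σ²) = n·σ₀²/(σ² + n·σ₀²) = 3·1.0404/(17.4724 + 3·1.0404) = 3.1212/20.5936 = 0.1516.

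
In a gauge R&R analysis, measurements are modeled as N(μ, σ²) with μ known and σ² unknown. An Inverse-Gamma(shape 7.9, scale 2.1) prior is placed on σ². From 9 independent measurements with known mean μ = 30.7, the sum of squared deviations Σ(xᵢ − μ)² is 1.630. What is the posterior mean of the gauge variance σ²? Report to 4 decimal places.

With known mean μ and an Inverse-Gamma(α, β) prior on σ², the Normal likelihood is conjugate: posterior is Inv-Gamma(α + n/2, β + Σ(xᵢ−μ)²/2).
Posterior: Inv-Gamma(7.9 + 9/2, 2.1 + 1.630/2) = Inv-Gamma(12.40, 2.9150).
E[σ²|data] = β/(α−1) = 2.9150/11.40 = 0.2557.

0.2557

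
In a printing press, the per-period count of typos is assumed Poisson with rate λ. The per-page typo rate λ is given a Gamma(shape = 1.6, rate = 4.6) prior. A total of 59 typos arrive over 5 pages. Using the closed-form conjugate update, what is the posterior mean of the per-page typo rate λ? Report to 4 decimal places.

6.3125

With a Gamma(shape α, rate β) prior, the Poisson likelihood is conjugate: the posterior is Gamma(α + ΣXᵢ, β + n).
Posterior: Gamma(α+S, β+n) = Gamma(1.6+59, 4.6+5) = Gamma(60.6, 9.6).
Posterior mean = α/β = 60.6/9.6 = 6.3125.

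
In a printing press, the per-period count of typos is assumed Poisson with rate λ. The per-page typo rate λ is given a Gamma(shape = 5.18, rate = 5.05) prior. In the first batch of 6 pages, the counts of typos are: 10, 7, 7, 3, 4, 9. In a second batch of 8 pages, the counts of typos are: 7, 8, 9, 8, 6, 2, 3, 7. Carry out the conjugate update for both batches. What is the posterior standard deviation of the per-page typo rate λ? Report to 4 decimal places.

With a Gamma(shape α, rate β) prior, the Poisson likelihood is conjugate: the posterior is Gamma(α + ΣXᵢ, β + n).
Batch 1: sum of counts S = 40 over n = 6 pages.
After batch 1: Gamma(α+S, β+n) = Gamma(5.18+40, 5.05+6) = Gamma(45.18, 11.05).
Batch 2: sum of counts S = 50 over n = 8 pages.
After batch 2: Gamma(α+S, β+n) = Gamma(45.18+50, 11.05+8) = Gamma(95.18, 19.05).
SD = √α/β = √95.18/19.05 = 0.5121.

0.5121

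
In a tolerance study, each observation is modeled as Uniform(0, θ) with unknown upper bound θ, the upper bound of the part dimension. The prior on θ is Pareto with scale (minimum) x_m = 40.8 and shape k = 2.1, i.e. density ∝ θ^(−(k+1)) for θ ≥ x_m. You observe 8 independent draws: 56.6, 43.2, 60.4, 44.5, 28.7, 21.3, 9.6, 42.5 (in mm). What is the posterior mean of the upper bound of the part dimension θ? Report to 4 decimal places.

A Pareto(scale x_m, shape k) prior on the upper bound θ of Uniform(0, θ) is conjugate: posterior is Pareto(max(x_m, max xᵢ), k + n).
Sample maximum = 60.4; prior scale x_m = 40.8 → posterior scale = max = 60.4.
Posterior shape = 2.1 + 8 = 10.1.
E[θ|data] = k·x_m/(k−1) = 10.1·60.4/9.1 = 67.0374.

67.0374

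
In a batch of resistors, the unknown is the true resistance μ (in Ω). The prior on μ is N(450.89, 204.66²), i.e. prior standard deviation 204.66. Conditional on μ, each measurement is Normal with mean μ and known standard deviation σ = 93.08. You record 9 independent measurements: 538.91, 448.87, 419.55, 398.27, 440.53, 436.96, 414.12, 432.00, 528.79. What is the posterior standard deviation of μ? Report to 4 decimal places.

For Normal data with known variance σ², a Normal(μ₀, σ₀²) prior on μ is conjugate. Posterior precision = 1/σ₀² + n/σ²; posterior mean is the precision-weighted average of μ₀ and x̄.
σ₀² = 204.66² = 41885.7156, σ² = 93.08² = 8663.8864; σ² + n·σ₀² = 8663.8864 + 9·41885.7156 = 385635.3268.
Posterior precision = 1/σ₀² + n/σ² = 1/41885.7156 + 9/8663.8864 = (σ² + n·σ₀²)/(σ₀²σ²) = 385635.3268/(41885.7156·8663.8864); posterior variance σₙ² = σ₀²σ²/(σ² + n·σ₀²) = 41885.7156·8663.8864/385635.3268 = 941.026552.
Posterior SD = √σₙ² = √(41885.7156·8663.8864/385635.3268) = 30.6762.

30.6762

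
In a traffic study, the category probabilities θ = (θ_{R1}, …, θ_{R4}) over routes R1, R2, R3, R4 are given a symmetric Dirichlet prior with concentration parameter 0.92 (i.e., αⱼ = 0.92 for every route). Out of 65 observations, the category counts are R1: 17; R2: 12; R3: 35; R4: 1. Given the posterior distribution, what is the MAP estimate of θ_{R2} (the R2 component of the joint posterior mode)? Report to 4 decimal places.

0.1843

The Dirichlet prior is conjugate to the Multinomial likelihood: each posterior αⱼ = prior αⱼ + observed count nⱼ.
Posterior concentration: (17.92, 12.92, 35.92, 1.92), total = 68.68.
Joint mode component: (α_{R2}−1)/(Σα−K) = 11.92/64.68 = 0.1843.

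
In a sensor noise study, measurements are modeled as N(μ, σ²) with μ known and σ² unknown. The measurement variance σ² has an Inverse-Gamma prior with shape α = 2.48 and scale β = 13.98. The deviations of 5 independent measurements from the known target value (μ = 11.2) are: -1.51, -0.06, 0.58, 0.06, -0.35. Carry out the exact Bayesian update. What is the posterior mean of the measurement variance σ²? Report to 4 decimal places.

3.8576

With known mean μ and an Inverse-Gamma(α, β) prior on σ², the Normal likelihood is conjugate: posterior is Inv-Gamma(α + n/2, β + Σ(xᵢ−μ)²/2).
Σ(xᵢ−μ)² = (-1.51)² + (-0.06)² + (0.58)² + (0.06)² + (-0.35)² = 2.7462.
Posterior: Inv-Gamma(2.48 + 5/2, 13.98 + 2.7462/2) = Inv-Gamma(4.98, 15.35310).
E[σ²|data] = β/(α−1) = 15.35310/3.98 = 3.8576.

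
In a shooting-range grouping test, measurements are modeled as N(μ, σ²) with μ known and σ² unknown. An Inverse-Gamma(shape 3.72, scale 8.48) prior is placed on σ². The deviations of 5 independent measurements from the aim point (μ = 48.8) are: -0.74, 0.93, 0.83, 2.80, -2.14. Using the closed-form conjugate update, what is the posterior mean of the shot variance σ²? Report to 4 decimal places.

With known mean μ and an Inverse-Gamma(α, β) prior on σ², the Normal likelihood is conjugate: posterior is Inv-Gamma(α + n/2, β + Σ(xᵢ−μ)²/2).
Σ(xᵢ−μ)² = (-0.74)² + (0.93)² + (0.83)² + (2.80)² + (-2.14)² = 14.5210.
Posterior: Inv-Gamma(3.72 + 5/2, 8.48 + 14.5210/2) = Inv-Gamma(6.22, 15.74050).
E[σ²|data] = β/(α−1) = 15.74050/5.22 = 3.0154.

3.0154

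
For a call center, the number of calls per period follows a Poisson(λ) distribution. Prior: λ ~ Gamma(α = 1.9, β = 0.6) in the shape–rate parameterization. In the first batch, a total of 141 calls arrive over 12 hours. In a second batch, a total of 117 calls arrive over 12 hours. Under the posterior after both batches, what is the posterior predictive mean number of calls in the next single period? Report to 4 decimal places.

With a Gamma(shape α, rate β) prior, the Poisson likelihood is conjugate: the posterior is Gamma(α + ΣXᵢ, β + n).
After batch 1: Gamma(α+S, β+n) = Gamma(1.9+141, 0.6+12) = Gamma(142.9, 12.6).
After batch 2: Gamma(α+S, β+n) = Gamma(142.9+117, 12.6+12) = Gamma(259.9, 24.6).
The predictive distribution for one future period is NegBinom with mean α/β = 10.5650.

10.5650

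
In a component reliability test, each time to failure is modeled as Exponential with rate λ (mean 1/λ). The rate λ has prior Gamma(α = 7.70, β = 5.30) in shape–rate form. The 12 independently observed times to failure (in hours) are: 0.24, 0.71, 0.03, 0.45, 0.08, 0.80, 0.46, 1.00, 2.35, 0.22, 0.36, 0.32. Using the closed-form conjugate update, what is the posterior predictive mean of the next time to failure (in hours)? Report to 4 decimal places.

With a Gamma(shape α, rate β) prior on the exponential rate λ, the posterior after n observations with total T = Σxᵢ is Gamma(α+n, β+T).
Sum of observations T = 7.02 hours; n = 12.
Posterior: Gamma(7.70+12, 5.30+7.02) = Gamma(19.70, 12.32).
The predictive distribution for the next observation is Lomax; its mean is β/(α−1) = 12.32/18.70 = 0.6588.

0.6588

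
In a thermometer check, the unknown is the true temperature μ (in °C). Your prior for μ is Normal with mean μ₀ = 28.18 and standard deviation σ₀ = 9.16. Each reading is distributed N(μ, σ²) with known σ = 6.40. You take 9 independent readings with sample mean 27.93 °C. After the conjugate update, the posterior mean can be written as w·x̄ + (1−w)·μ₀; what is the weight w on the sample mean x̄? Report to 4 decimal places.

For Normal data with known variance σ², a Normal(μ₀, σ₀²) prior on μ is conjugate. Posterior precision = 1/σ₀² + n/σ²; posterior mean is the precision-weighted average of μ₀ and x̄.
σ₀² = 9.16² = 83.9056, σ² = 6.40² = 40.96. Prior precision 1/σ₀² = 1/83.9056; data precision n/σ² = 9/40.96.
w = (n/σ²)/(1/σ₀² + n/σ²) = n·σ₀²/(σ² + n·σ₀²) = 9·83.9056/(40.96 + 9·83.9056) = 755.1504/796.1104 = 0.9485.

0.9485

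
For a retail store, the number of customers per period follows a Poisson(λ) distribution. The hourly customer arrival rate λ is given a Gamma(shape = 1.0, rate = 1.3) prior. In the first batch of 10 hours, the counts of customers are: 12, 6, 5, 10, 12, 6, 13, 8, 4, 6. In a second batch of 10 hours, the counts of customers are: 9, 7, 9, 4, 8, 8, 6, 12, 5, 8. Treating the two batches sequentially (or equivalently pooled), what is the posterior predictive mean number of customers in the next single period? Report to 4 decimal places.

7.4648

With a Gamma(shape α, rate β) prior, the Poisson likelihood is conjugate: the posterior is Gamma(α + ΣXᵢ, β + n).
Batch 1: sum of counts S = 82 over n = 10 hours.
After batch 1: Gamma(α+S, β+n) = Gamma(1.0+82, 1.3+10) = Gamma(83.0, 11.3).
Batch 2: sum of counts S = 76 over n = 10 hours.
After batch 2: Gamma(α+S, β+n) = Gamma(83.0+76, 11.3+10) = Gamma(159.0, 21.3).
The predictive distribution for one future period is NegBinom with mean α/β = 7.4648.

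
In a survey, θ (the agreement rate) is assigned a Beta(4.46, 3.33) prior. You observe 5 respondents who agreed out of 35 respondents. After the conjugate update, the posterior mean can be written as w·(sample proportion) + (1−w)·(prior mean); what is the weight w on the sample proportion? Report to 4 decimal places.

0.8179

The Beta prior is conjugate to a Binomial/Bernoulli likelihood; the update adds successes to α and failures to β.
Posterior mean = (α₀+k)/(α₀+β₀+n) = [n/(α₀+β₀+n)]·(k/n) + [(α₀+β₀)/(α₀+β₀+n)]·α₀/(α₀+β₀), so only n and the prior enter the weight.
The weight on the data is w = n/(α₀+β₀+n) = 35/(4.46+3.33+35) = 35/42.79 = 0.8179.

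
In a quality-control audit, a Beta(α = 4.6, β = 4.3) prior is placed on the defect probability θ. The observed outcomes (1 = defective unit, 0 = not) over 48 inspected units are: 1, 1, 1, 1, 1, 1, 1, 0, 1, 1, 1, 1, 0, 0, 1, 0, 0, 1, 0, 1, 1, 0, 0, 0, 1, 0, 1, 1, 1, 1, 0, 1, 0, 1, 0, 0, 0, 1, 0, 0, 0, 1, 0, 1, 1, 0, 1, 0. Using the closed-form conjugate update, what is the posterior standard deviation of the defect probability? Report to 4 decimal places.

0.0653

The Beta prior is conjugate to a Binomial/Bernoulli likelihood; the update adds successes to α and failures to β.
Posterior: Beta(α+k, β+n−k) = Beta(4.6+27, 4.3+21) = Beta(31.6, 25.3).
Var = αβ/((α+β)²(α+β+1)) = 31.6·25.3/(56.9²·57.9) = 0.00426486; SD = √0.00426486 = 0.0653.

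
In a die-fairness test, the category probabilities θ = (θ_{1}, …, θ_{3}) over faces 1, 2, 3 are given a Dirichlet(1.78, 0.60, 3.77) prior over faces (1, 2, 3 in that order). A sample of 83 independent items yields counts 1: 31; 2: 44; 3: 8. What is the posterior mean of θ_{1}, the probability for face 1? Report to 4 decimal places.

The Dirichlet prior is conjugate to the Multinomial likelihood: each posterior αⱼ = prior αⱼ + observed count nⱼ.
Posterior concentration: (32.78, 44.60, 11.77), total = 89.15.
E[θ_{1}|data] = α_{1}/Σα = 32.78/89.15 = 0.3677.

0.3677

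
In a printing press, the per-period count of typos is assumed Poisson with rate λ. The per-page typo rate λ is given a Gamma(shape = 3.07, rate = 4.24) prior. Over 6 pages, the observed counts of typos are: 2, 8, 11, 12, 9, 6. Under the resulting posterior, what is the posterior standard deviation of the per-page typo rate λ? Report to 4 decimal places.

0.6979

With a Gamma(shape α, rate β) prior, the Poisson likelihood is conjugate: the posterior is Gamma(α + ΣXᵢ, β + n).
Sum of counts S = 48 over n = 6 pages.
Posterior: Gamma(α+S, β+n) = Gamma(3.07+48, 4.24+6) = Gamma(51.07, 10.24).
SD = √α/β = √51.07/10.24 = 0.6979.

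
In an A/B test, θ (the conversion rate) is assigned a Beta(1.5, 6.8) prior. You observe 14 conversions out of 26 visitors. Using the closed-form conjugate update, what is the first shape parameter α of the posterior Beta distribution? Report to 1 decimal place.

The Beta prior is conjugate to a Binomial/Bernoulli likelihood; the update adds successes to α and failures to β.
Posterior: Beta(α+k, β+n−k) = Beta(1.5+14, 6.8+12) = Beta(15.5, 18.8).
Posterior α = 15.5.

15.5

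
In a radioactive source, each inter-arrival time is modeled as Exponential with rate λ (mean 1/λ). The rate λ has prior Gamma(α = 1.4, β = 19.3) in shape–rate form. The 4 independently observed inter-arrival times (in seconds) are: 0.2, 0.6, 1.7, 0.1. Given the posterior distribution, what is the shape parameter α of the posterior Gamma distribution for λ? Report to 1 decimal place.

With a Gamma(shape α, rate β) prior on the exponential rate λ, the posterior after n observations with total T = Σxᵢ is Gamma(α+n, β+T).
Sum of observations T = 2.6 seconds; n = 4.
Posterior: Gamma(1.4+4, 19.3+2.6) = Gamma(5.4, 21.9).
Posterior α = 5.4.

5.4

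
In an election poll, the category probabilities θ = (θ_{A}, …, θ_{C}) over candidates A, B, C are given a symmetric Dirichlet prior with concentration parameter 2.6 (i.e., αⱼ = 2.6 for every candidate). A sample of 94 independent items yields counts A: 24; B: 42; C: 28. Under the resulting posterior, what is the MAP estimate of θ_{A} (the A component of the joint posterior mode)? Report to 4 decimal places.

The Dirichlet prior is conjugate to the Multinomial likelihood: each posterior αⱼ = prior αⱼ + observed count nⱼ.
Posterior concentration: (26.6, 44.6, 30.6), total = 101.8.
Joint mode component: (α_{A}−1)/(Σα−K) = 25.6/98.8 = 0.2591.

0.2591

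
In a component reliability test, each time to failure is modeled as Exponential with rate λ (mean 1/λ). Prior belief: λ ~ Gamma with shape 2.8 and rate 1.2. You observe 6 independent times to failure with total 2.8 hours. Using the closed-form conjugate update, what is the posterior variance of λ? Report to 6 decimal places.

With a Gamma(shape α, rate β) prior on the exponential rate λ, the posterior after n observations with total T = Σxᵢ is Gamma(α+n, β+T).
Posterior: Gamma(2.8+6, 1.2+2.8) = Gamma(8.8, 4.0).
Var = α/β² = 0.550000.

0.550000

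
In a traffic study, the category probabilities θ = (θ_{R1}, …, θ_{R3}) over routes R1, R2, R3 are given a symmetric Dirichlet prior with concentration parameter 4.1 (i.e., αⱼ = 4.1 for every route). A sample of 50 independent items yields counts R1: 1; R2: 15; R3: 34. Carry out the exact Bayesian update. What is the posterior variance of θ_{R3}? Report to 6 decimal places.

The Dirichlet prior is conjugate to the Multinomial likelihood: each posterior αⱼ = prior αⱼ + observed count nⱼ.
Posterior concentration: (5.1, 19.1, 38.1), total = 62.3.
Var[θ_j] = α_j(Σα−α_j)/((Σα)²(Σα+1)) = 38.1·24.2/(62.3²·63.3) = 0.003753.

0.003753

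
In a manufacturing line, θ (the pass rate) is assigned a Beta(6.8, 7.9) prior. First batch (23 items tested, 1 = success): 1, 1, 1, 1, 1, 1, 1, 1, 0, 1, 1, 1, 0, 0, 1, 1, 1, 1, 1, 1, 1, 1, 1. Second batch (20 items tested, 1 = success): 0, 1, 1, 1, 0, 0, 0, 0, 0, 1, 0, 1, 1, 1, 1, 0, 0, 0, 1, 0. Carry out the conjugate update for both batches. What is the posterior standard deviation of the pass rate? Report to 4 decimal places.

The Beta prior is conjugate to a Binomial/Bernoulli likelihood; the update adds successes to α and failures to β.
After batch 1: Beta(6.8+20, 7.9+3) = Beta(26.8, 10.9).
After batch 2: Beta(26.8+9, 10.9+11) = Beta(35.8, 21.9).
Var = αβ/((α+β)²(α+β+1)) = 35.8·21.9/(57.7²·58.7) = 0.00401178; SD = √0.00401178 = 0.0633.

0.0633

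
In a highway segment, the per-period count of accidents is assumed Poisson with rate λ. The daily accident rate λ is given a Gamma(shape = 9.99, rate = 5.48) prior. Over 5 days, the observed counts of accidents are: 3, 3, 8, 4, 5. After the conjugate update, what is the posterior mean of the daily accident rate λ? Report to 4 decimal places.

With a Gamma(shape α, rate β) prior, the Poisson likelihood is conjugate: the posterior is Gamma(α + ΣXᵢ, β + n).
Sum of counts S = 23 over n = 5 days.
Posterior: Gamma(α+S, β+n) = Gamma(9.99+23, 5.48+5) = Gamma(32.99, 10.48).
Posterior mean = α/β = 32.99/10.48 = 3.1479.

3.1479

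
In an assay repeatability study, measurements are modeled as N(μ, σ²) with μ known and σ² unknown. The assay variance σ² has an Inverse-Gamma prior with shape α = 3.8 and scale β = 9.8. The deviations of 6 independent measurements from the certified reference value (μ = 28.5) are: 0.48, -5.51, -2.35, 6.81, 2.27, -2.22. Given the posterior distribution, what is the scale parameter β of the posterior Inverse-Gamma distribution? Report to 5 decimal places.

56.08520

With known mean μ and an Inverse-Gamma(α, β) prior on σ², the Normal likelihood is conjugate: posterior is Inv-Gamma(α + n/2, β + Σ(xᵢ−μ)²/2).
Σ(xᵢ−μ)² = (0.48)² + (-5.51)² + (-2.35)² + (6.81)² + (2.27)² + (-2.22)² = 92.5704.
Posterior: Inv-Gamma(3.8 + 6/2, 9.8 + 92.5704/2) = Inv-Gamma(6.80, 56.08520).
Posterior β = 56.08520.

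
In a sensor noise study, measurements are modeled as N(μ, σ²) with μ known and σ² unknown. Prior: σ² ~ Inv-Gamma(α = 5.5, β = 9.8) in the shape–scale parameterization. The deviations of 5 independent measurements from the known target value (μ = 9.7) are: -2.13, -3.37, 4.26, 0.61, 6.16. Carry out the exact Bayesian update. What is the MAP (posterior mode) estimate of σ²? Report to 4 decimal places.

With known mean μ and an Inverse-Gamma(α, β) prior on σ², the Normal likelihood is conjugate: posterior is Inv-Gamma(α + n/2, β + Σ(xᵢ−μ)²/2).
Σ(xᵢ−μ)² = (-2.13)² + (-3.37)² + (4.26)² + (0.61)² + (6.16)² = 72.3591.
Posterior: Inv-Gamma(5.5 + 5/2, 9.8 + 72.3591/2) = Inv-Gamma(8.00, 45.97955).
Mode = β/(α+1) = 45.97955/9.00 = 5.1088.

5.1088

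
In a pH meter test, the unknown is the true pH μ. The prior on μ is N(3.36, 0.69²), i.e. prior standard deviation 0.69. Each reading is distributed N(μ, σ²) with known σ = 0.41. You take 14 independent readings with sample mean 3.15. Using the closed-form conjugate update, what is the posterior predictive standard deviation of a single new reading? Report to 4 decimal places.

0.4240

For Normal data with known variance σ², a Normal(μ₀, σ₀²) prior on μ is conjugate. Posterior precision = 1/σ₀² + n/σ²; posterior mean is the precision-weighted average of μ₀ and x̄.
σ₀² = 0.69² = 0.4761, σ² = 0.41² = 0.1681; σ² + n·σ₀² = 0.1681 + 14·0.4761 = 6.8335.
Posterior precision = 1/σ₀² + n/σ² = 1/0.4761 + 14/0.1681 = (σ² + n·σ₀²)/(σ₀²σ²) = 6.8335/(0.4761·0.1681); posterior variance σₙ² = σ₀²σ²/(σ² + n·σ₀²) = 0.4761·0.1681/6.8335 = 0.011712.
Predictive variance for one new observation = σₙ² + σ² = 0.4761·0.1681/6.8335 + 0.1681 = σ²·(σ₀² + 6.8335)/6.8335 = 0.1681·7.3096/6.8335 = 0.179812; SD = √(0.1681·7.3096/6.8335) = 0.4240.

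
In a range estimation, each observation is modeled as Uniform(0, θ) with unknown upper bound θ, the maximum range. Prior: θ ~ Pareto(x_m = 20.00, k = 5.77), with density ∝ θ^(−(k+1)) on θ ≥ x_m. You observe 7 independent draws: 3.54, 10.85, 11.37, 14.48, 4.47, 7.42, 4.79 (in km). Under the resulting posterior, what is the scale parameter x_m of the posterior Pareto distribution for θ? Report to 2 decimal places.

20.00

A Pareto(scale x_m, shape k) prior on the upper bound θ of Uniform(0, θ) is conjugate: posterior is Pareto(max(x_m, max xᵢ), k + n).
Sample maximum = 14.48; prior scale x_m = 20.00 → posterior scale = max = 20.00.
Posterior shape = 5.77 + 7 = 12.77.
Posterior scale x_m = 20.00.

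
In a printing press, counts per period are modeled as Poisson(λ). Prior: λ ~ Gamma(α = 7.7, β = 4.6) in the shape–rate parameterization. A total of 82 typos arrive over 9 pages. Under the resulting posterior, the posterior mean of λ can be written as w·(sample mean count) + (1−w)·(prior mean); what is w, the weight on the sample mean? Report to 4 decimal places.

With a Gamma(shape α, rate β) prior, the Poisson likelihood is conjugate: the posterior is Gamma(α + ΣXᵢ, β + n).
Posterior mean = (α₀+S)/(β₀+n) = [n/(β₀+n)]·(S/n) + [β₀/(β₀+n)]·(α₀/β₀), so only n and β₀ enter the weight.
Weight on data w = n/(β₀+n) = 9/(4.6+9) = 9/13.6 = 0.6618.

0.6618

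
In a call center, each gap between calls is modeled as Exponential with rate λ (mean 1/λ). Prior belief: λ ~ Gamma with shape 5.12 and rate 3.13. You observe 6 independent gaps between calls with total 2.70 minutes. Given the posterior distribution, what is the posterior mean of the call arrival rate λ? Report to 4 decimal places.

1.9074

With a Gamma(shape α, rate β) prior on the exponential rate λ, the posterior after n observations with total T = Σxᵢ is Gamma(α+n, β+T).
Posterior: Gamma(5.12+6, 3.13+2.70) = Gamma(11.12, 5.83).
Posterior mean of λ = α/β = 11.12/5.83 = 1.9074.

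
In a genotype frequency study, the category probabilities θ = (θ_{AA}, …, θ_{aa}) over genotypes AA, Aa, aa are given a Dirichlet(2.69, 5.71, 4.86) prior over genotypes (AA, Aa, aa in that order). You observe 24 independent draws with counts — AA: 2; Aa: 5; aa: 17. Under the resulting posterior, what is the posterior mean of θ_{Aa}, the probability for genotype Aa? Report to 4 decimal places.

The Dirichlet prior is conjugate to the Multinomial likelihood: each posterior αⱼ = prior αⱼ + observed count nⱼ.
Posterior concentration: (4.69, 10.71, 21.86), total = 37.26.
E[θ_{Aa}|data] = α_{Aa}/Σα = 10.71/37.26 = 0.2874.

0.2874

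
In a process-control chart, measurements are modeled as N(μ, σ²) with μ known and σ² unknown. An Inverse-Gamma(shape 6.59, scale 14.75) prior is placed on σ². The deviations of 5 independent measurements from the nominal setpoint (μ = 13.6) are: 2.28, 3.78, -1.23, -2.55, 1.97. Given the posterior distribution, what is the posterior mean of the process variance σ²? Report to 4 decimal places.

3.7629

With known mean μ and an Inverse-Gamma(α, β) prior on σ², the Normal likelihood is conjugate: posterior is Inv-Gamma(α + n/2, β + Σ(xᵢ−μ)²/2).
Σ(xᵢ−μ)² = (2.28)² + (3.78)² + (-1.23)² + (-2.55)² + (1.97)² = 31.3831.
Posterior: Inv-Gamma(6.59 + 5/2, 14.75 + 31.3831/2) = Inv-Gamma(9.09, 30.44155).
E[σ²|data] = β/(α−1) = 30.44155/8.09 = 3.7629.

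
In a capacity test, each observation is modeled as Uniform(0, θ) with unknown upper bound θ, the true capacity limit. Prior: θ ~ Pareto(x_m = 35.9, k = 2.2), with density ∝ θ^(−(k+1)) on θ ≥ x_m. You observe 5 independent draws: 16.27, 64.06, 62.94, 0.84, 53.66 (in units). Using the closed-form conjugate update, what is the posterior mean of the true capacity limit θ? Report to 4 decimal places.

A Pareto(scale x_m, shape k) prior on the upper bound θ of Uniform(0, θ) is conjugate: posterior is Pareto(max(x_m, max xᵢ), k + n).
Sample maximum = 64.06; prior scale x_m = 35.9 → posterior scale = max = 64.06.
Posterior shape = 2.2 + 5 = 7.2.
E[θ|data] = k·x_m/(k−1) = 7.2·64.06/6.2 = 74.3923.

74.3923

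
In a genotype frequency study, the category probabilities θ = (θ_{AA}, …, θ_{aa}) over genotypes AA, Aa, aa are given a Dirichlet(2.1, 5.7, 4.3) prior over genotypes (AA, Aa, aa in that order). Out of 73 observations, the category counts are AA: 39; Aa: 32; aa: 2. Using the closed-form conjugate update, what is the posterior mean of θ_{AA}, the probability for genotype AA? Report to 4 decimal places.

The Dirichlet prior is conjugate to the Multinomial likelihood: each posterior αⱼ = prior αⱼ + observed count nⱼ.
Posterior concentration: (41.1, 37.7, 6.3), total = 85.1.
E[θ_{AA}|data] = α_{AA}/Σα = 41.1/85.1 = 0.4830.

0.4830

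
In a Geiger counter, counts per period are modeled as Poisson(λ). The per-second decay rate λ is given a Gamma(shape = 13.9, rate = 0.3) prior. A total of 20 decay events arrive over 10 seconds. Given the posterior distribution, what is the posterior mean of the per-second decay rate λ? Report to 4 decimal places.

3.2913

With a Gamma(shape α, rate β) prior, the Poisson likelihood is conjugate: the posterior is Gamma(α + ΣXᵢ, β + n).
Posterior: Gamma(α+S, β+n) = Gamma(13.9+20, 0.3+10) = Gamma(33.9, 10.3).
Posterior mean = α/β = 33.9/10.3 = 3.2913.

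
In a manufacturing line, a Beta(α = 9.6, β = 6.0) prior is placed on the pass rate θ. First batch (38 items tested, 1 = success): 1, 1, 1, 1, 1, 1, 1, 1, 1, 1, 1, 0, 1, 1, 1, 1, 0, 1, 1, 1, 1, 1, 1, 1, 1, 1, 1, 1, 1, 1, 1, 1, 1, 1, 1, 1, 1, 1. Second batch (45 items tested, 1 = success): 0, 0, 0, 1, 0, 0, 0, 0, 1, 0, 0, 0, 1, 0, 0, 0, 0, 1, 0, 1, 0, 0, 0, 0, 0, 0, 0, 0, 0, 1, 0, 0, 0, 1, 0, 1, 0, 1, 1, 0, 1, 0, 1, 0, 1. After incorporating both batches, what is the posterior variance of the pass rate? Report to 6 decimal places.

The Beta prior is conjugate to a Binomial/Bernoulli likelihood; the update adds successes to α and failures to β.
After batch 1: Beta(9.6+36, 6.0+2) = Beta(45.6, 8.0).
After batch 2: Beta(45.6+13, 8.0+32) = Beta(58.6, 40.0).
Var = αβ/((α+β)²(α+β+1)) = 58.6·40.0/(98.6²·99.6) = 0.002421.

0.002421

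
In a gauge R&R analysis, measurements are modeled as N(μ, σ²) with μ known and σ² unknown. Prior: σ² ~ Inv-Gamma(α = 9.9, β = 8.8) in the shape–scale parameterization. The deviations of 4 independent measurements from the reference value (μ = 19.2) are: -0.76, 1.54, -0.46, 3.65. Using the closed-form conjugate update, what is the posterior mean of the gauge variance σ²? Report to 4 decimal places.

With known mean μ and an Inverse-Gamma(α, β) prior on σ², the Normal likelihood is conjugate: posterior is Inv-Gamma(α + n/2, β + Σ(xᵢ−μ)²/2).
Σ(xᵢ−μ)² = (-0.76)² + (1.54)² + (-0.46)² + (3.65)² = 16.4833.
Posterior: Inv-Gamma(9.9 + 4/2, 8.8 + 16.4833/2) = Inv-Gamma(11.90, 17.04165).
E[σ²|data] = β/(α−1) = 17.04165/10.90 = 1.5635.

1.5635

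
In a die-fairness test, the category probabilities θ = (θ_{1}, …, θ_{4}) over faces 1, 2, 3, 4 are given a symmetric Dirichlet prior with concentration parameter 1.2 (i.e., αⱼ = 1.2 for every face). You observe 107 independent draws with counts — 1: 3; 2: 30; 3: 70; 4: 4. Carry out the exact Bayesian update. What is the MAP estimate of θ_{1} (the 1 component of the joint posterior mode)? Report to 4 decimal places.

0.0297

The Dirichlet prior is conjugate to the Multinomial likelihood: each posterior αⱼ = prior αⱼ + observed count nⱼ.
Posterior concentration: (4.2, 31.2, 71.2, 5.2), total = 111.8.
Joint mode component: (α_{1}−1)/(Σα−K) = 3.2/107.8 = 0.0297.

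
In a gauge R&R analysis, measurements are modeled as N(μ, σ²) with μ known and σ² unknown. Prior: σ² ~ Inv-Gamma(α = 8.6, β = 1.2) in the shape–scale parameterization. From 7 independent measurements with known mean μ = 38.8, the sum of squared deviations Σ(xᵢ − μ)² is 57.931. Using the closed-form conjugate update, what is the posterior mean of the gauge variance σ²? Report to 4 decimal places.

With known mean μ and an Inverse-Gamma(α, β) prior on σ², the Normal likelihood is conjugate: posterior is Inv-Gamma(α + n/2, β + Σ(xᵢ−μ)²/2).
Posterior: Inv-Gamma(8.6 + 7/2, 1.2 + 57.931/2) = Inv-Gamma(12.10, 30.1655).
E[σ²|data] = β/(α−1) = 30.1655/11.10 = 2.7176.

2.7176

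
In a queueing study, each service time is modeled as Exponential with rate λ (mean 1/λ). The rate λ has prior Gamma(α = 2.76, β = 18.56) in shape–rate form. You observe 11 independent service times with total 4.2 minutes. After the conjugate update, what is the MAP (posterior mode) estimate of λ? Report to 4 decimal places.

With a Gamma(shape α, rate β) prior on the exponential rate λ, the posterior after n observations with total T = Σxᵢ is Gamma(α+n, β+T).
Posterior: Gamma(2.76+11, 18.56+4.2) = Gamma(13.76, 22.76).
Mode = (α−1)/β = 0.5606.

0.5606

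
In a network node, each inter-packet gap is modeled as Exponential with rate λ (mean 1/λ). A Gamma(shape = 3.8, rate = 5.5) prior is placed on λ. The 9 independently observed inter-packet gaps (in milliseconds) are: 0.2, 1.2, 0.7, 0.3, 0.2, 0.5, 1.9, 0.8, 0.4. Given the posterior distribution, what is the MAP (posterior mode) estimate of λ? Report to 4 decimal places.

With a Gamma(shape α, rate β) prior on the exponential rate λ, the posterior after n observations with total T = Σxᵢ is Gamma(α+n, β+T).
Sum of observations T = 6.2 milliseconds; n = 9.
Posterior: Gamma(3.8+9, 5.5+6.2) = Gamma(12.8, 11.7).
Mode = (α−1)/β = 1.0085.

1.0085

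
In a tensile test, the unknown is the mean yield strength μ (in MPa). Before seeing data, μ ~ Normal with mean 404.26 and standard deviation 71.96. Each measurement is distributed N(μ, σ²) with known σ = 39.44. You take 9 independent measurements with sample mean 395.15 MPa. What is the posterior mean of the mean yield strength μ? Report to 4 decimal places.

395.4442

For Normal data with known variance σ², a Normal(μ₀, σ₀²) prior on μ is conjugate. Posterior precision = 1/σ₀² + n/σ²; posterior mean is the precision-weighted average of μ₀ and x̄.
n·x̄ = 9·395.15 = 3556.35.
σ₀² = 71.96² = 5178.2416, σ² = 39.44² = 1555.5136; σ² + n·σ₀² = 1555.5136 + 9·5178.2416 = 48159.688.
Posterior mean = (μ₀/σ₀² + n·x̄/σ²)/(1/σ₀² + n/σ²) = (σ²·μ₀ + σ₀²·n·x̄)/(σ² + n·σ₀²) = (1555.5136·404.26 + 5178.2416·3556.35)/48159.688 = 19044471.442096/48159.688 = 395.4442.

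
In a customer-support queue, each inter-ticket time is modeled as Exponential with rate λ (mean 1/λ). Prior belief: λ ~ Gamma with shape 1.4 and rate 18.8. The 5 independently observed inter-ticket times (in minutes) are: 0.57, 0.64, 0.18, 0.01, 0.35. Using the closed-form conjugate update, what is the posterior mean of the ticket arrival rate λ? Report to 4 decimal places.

With a Gamma(shape α, rate β) prior on the exponential rate λ, the posterior after n observations with total T = Σxᵢ is Gamma(α+n, β+T).
Sum of observations T = 1.75 minutes; n = 5.
Posterior: Gamma(1.4+5, 18.8+1.75) = Gamma(6.4, 20.55).
Posterior mean of λ = α/β = 6.4/20.55 = 0.3114.

0.3114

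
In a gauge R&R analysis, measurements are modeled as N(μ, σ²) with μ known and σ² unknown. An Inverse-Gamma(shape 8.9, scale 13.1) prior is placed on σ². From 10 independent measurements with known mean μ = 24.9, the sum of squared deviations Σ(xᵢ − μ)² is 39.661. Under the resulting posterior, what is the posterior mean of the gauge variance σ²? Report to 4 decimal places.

2.5528

With known mean μ and an Inverse-Gamma(α, β) prior on σ², the Normal likelihood is conjugate: posterior is Inv-Gamma(α + n/2, β + Σ(xᵢ−μ)²/2).
Posterior: Inv-Gamma(8.9 + 10/2, 13.1 + 39.661/2) = Inv-Gamma(13.90, 32.9305).
E[σ²|data] = β/(α−1) = 32.9305/12.90 = 2.5528.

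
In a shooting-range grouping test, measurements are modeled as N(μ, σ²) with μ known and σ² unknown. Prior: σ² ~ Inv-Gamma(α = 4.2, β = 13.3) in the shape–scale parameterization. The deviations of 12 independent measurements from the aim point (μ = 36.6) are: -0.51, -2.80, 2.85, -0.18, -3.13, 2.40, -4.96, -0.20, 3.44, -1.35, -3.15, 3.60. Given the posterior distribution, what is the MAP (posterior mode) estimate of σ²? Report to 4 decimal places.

5.3389

With known mean μ and an Inverse-Gamma(α, β) prior on σ², the Normal likelihood is conjugate: posterior is Inv-Gamma(α + n/2, β + Σ(xᵢ−μ)²/2).
Σ(xᵢ−μ)² = (-0.51)² + (-2.80)² + (2.85)² + (-0.18)² + (-3.13)² + (2.40)² + (-4.96)² + (-0.20)² + (3.44)² + (-1.35)² + (-3.15)² + (3.60)² = 92.9921.
Posterior: Inv-Gamma(4.2 + 12/2, 13.3 + 92.9921/2) = Inv-Gamma(10.20, 59.79605).
Mode = β/(α+1) = 59.79605/11.20 = 5.3389.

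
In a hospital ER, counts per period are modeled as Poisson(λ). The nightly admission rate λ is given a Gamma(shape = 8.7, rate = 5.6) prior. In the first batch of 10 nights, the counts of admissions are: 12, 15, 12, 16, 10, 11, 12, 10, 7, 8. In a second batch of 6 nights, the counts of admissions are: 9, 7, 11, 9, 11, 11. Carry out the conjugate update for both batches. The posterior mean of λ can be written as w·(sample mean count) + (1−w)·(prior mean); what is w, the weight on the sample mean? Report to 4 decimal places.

With a Gamma(shape α, rate β) prior, the Poisson likelihood is conjugate: the posterior is Gamma(α + ΣXᵢ, β + n).
Total number of nights: n = 10 + 6 = 16.
Posterior mean = (α₀+S)/(β₀+n) = [n/(β₀+n)]·(S/n) + [β₀/(β₀+n)]·(α₀/β₀), so only n and β₀ enter the weight.
Weight on data w = n/(β₀+n) = 16/(5.6+16) = 16/21.6 = 0.7407.

0.7407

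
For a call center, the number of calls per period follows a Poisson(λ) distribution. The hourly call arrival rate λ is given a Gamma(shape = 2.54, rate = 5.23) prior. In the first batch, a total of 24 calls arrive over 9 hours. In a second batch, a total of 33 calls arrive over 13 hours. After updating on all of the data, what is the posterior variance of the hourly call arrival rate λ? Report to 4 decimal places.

0.0803

With a Gamma(shape α, rate β) prior, the Poisson likelihood is conjugate: the posterior is Gamma(α + ΣXᵢ, β + n).
After batch 1: Gamma(α+S, β+n) = Gamma(2.54+24, 5.23+9) = Gamma(26.54, 14.23).
After batch 2: Gamma(α+S, β+n) = Gamma(26.54+33, 14.23+13) = Gamma(59.54, 27.23).
Var = α/β² = 59.54/27.23² = 0.0803.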